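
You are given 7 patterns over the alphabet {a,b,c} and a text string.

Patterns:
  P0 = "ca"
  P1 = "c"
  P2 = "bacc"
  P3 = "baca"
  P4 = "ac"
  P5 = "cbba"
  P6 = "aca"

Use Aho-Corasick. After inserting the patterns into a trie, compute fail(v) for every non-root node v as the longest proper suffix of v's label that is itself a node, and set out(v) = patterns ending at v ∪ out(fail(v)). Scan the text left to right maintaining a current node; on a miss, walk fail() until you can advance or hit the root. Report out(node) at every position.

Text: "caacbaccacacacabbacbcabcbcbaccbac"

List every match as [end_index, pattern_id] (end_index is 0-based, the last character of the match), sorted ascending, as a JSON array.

Build:
Trie (insert patterns):
  0='ε' goto a→8 b→3 c→1
  1='c' goto a→2 b→10  ←P1
  2='ca' goto ·  ←P0
  3='b' goto a→4
  4='ba' goto c→5
  5='bac' goto a→7 c→6
  6='bacc' goto ·  ←P2
  7='baca' goto ·  ←P3
  8='a' goto c→9
  9='ac' goto a→13  ←P4
  10='cb' goto b→11
  11='cbb' goto a→12
  12='cbba' goto ·  ←P5
  13='aca' goto ·  ←P6

BFS fail/out derivation:
  n1('c'): parent n0 fail=0; on 'c' 0 → fail=0;  out {1}∪∅={1}
  n3('b'): parent n0 fail=0; on 'b' 0 → fail=0;  out ∅∪∅=∅
  n8('a'): parent n0 fail=0; on 'a' 0 → fail=0;  out ∅∪∅=∅
  n2('ca'): parent n1 fail=0; on 'a' 0 → fail=8;  out {0}∪∅={0}
  n4('ba'): parent n3 fail=0; on 'a' 0 → fail=8;  out ∅∪∅=∅
  n9('ac'): parent n8 fail=0; on 'c' 0 → fail=1;  out {4}∪{1}={1,4}
  n10('cb'): parent n1 fail=0; on 'b' 0 → fail=3;  out ∅∪∅=∅
  n5('bac'): parent n4 fail=8; on 'c' 8 → fail=9;  out ∅∪{1,4}={1,4}
  n11('cbb'): parent n10 fail=3; on 'b' 3→0 → fail=3;  out ∅∪∅=∅
  n13('aca'): parent n9 fail=1; on 'a' 1 → fail=2;  out {6}∪{0}={0,6}
  n6('bacc'): parent n5 fail=9; on 'c' 9→1→0 → fail=1;  out {2}∪{1}={1,2}
  n7('baca'): parent n5 fail=9; on 'a' 9 → fail=13;  out {3}∪{0,6}={0,3,6}
  n12('cbba'): parent n11 fail=3; on 'a' 3 → fail=4;  out {5}∪∅={5}

Text stream:
pos 0 'c': at 1  → match P1@[0:0]
pos 1 'a': at 2  → match P0@[0:1]
pos 2 'a': at 8 (fail-walked)
pos 3 'c': at 9  → match P1@[3:3],P4@[2:3]
pos 4 'b': at 10 (fail-walked)
pos 5 'a': at 4 (fail-walked)
pos 6 'c': at 5  → match P1@[6:6],P4@[5:6]
pos 7 'c': at 6  → match P1@[7:7],P2@[4:7]
pos 8 'a': at 2 (fail-walked)  → match P0@[7:8]
pos 9 'c': at 9 (fail-walked)  → match P1@[9:9],P4@[8:9]
pos 10 'a': at 13  → match P0@[9:10],P6@[8:10]
pos 11 'c': at 9 (fail-walked)  → match P1@[11:11],P4@[10:11]
pos 12 'a': at 13  → match P0@[11:12],P6@[10:12]
pos 13 'c': at 9 (fail-walked)  → match P1@[13:13],P4@[12:13]
pos 14 'a': at 13  → match P0@[13:14],P6@[12:14]
pos 15 'b': at 3 (fail-walked)
pos 16 'b': at 3 (fail-walked)
pos 17 'a': at 4
pos 18 'c': at 5  → match P1@[18:18],P4@[17:18]
pos 19 'b': at 10 (fail-walked)
pos 20 'c': at 1 (fail-walked)  → match P1@[20:20]
pos 21 'a': at 2  → match P0@[20:21]
pos 22 'b': at 3 (fail-walked)
pos 23 'c': at 1 (fail-walked)  → match P1@[23:23]
pos 24 'b': at 10
pos 25 'c': at 1 (fail-walked)  → match P1@[25:25]
pos 26 'b': at 10
pos 27 'a': at 4 (fail-walked)
pos 28 'c': at 5  → match P1@[28:28],P4@[27:28]
pos 29 'c': at 6  → match P1@[29:29],P2@[26:29]
pos 30 'b': at 10 (fail-walked)
pos 31 'a': at 4 (fail-walked)
pos 32 'c': at 5  → match P1@[32:32],P4@[31:32]

Result: [[0,1],[1,0],[3,1],[3,4],[6,1],[6,4],[7,1],[7,2],[8,0],[9,1],[9,4],[10,0],[10,6],[11,1],[11,4],[12,0],[12,6],[13,1],[13,4],[14,0],[14,6],[18,1],[18,4],[20,1],[21,0],[23,1],[25,1],[28,1],[28,4],[29,1],[29,2],[32,1],[32,4]]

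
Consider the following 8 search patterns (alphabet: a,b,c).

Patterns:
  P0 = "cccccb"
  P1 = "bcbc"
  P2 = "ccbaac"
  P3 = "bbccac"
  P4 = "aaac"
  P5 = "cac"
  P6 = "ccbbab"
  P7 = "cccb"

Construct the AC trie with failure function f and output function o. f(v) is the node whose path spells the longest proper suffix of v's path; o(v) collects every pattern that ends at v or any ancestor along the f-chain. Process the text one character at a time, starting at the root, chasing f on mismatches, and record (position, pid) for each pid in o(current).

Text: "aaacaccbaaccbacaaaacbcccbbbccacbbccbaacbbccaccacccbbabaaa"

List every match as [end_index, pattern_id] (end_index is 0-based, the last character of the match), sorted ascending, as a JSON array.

Construct AC machine:
Trie (insert patterns):
  n0 'ε': a→20 b→7 c→1
  n1 'c': a→24 c→2
  n2 'cc': b→11 c→3
  n3 'ccc': b→29 c→4
  n4 'cccc': c→5
  n5 'ccccc': b→6
  n6 'cccccb': ·  [P0 ends]
  n7 'b': b→15 c→8
  n8 'bc': b→9
  n9 'bcb': c→10
  n10 'bcbc': ·  [P1 ends]
  n11 'ccb': a→12 b→26
  n12 'ccba': a→13
  n13 'ccbaa': c→14
  n14 'ccbaac': ·  [P2 ends]
  n15 'bb': c→16
  n16 'bbc': c→17
  n17 'bbcc': a→18
  n18 'bbcca': c→19
  n19 'bbccac': ·  [P3 ends]
  n20 'a': a→21
  n21 'aa': a→22
  n22 'aaa': c→23
  n23 'aaac': ·  [P4 ends]
  n24 'ca': c→25
  n25 'cac': ·  [P5 ends]
  n26 'ccbb': a→27
  n27 'ccbba': b→28
  n28 'ccbbab': ·  [P6 ends]
  n29 'cccb': ·  [P7 ends]

BFS fail/out derivation:
  fail(1) 'c': from fail(0)=0 chase 'c': 0 ⇒ 0;  out=∅∪out(0)=∅
  fail(7) 'b': from fail(0)=0 chase 'b': 0 ⇒ 0;  out=∅∪out(0)=∅
  fail(20) 'a': from fail(0)=0 chase 'a': 0 ⇒ 0;  out=∅∪out(0)=∅
  fail(2) 'cc': from fail(1)=0 chase 'c': 0 ⇒ 1;  out=∅∪out(1)=∅
  fail(8) 'bc': from fail(7)=0 chase 'c': 0 ⇒ 1;  out=∅∪out(1)=∅
  fail(15) 'bb': from fail(7)=0 chase 'b': 0 ⇒ 7;  out=∅∪out(7)=∅
  fail(21) 'aa': from fail(20)=0 chase 'a': 0 ⇒ 20;  out=∅∪out(20)=∅
  fail(24) 'ca': from fail(1)=0 chase 'a': 0 ⇒ 20;  out=∅∪out(20)=∅
  fail(3) 'ccc': from fail(2)=1 chase 'c': 1 ⇒ 2;  out=∅∪out(2)=∅
  fail(9) 'bcb': from fail(8)=1 chase 'b': 1→0 ⇒ 7;  out=∅∪out(7)=∅
  fail(11) 'ccb': from fail(2)=1 chase 'b': 1→0 ⇒ 7;  out=∅∪out(7)=∅
  fail(16) 'bbc': from fail(15)=7 chase 'c': 7 ⇒ 8;  out=∅∪out(8)=∅
  fail(22) 'aaa': from fail(21)=20 chase 'a': 20 ⇒ 21;  out=∅∪out(21)=∅
  fail(25) 'cac': from fail(24)=20 chase 'c': 20→0 ⇒ 1;  out={5}∪out(1)={5}
  fail(4) 'cccc': from fail(3)=2 chase 'c': 2 ⇒ 3;  out=∅∪out(3)=∅
  fail(10) 'bcbc': from fail(9)=7 chase 'c': 7 ⇒ 8;  out={1}∪out(8)={1}
  fail(12) 'ccba': from fail(11)=7 chase 'a': 7→0 ⇒ 20;  out=∅∪out(20)=∅
  fail(17) 'bbcc': from fail(16)=8 chase 'c': 8→1 ⇒ 2;  out=∅∪out(2)=∅
  fail(23) 'aaac': from fail(22)=21 chase 'c': 21→20→0 ⇒ 1;  out={4}∪out(1)={4}
  fail(26) 'ccbb': from fail(11)=7 chase 'b': 7 ⇒ 15;  out=∅∪out(15)=∅
  fail(29) 'cccb': from fail(3)=2 chase 'b': 2 ⇒ 11;  out={7}∪out(11)={7}
  fail(5) 'ccccc': from fail(4)=3 chase 'c': 3 ⇒ 4;  out=∅∪out(4)=∅
  fail(13) 'ccbaa': from fail(12)=20 chase 'a': 20 ⇒ 21;  out=∅∪out(21)=∅
  fail(18) 'bbcca': from fail(17)=2 chase 'a': 2→1 ⇒ 24;  out=∅∪out(24)=∅
  fail(27) 'ccbba': from fail(26)=15 chase 'a': 15→7→0 ⇒ 20;  out=∅∪out(20)=∅
  fail(6) 'cccccb': from fail(5)=4 chase 'b': 4→3 ⇒ 29;  out={0}∪out(29)={0,7}
  fail(14) 'ccbaac': from fail(13)=21 chase 'c': 21→20→0 ⇒ 1;  out={2}∪out(1)={2}
  fail(19) 'bbccac': from fail(18)=24 chase 'c': 24 ⇒ 25;  out={3}∪out(25)={3,5}
  fail(28) 'ccbbab': from fail(27)=20 chase 'b': 20→0 ⇒ 7;  out={6}∪out(7)={6}

Text stream:
i=0 'a': node 0→20
i=1 'a': node 20→21
i=2 'a': node 21→22
i=3 'c': node 22→23  ** P4@[0:3]
i=4 'a': node 23→24 (via fail)
i=5 'c': node 24→25  ** P5@[3:5]
i=6 'c': node 25→2 (via fail)
i=7 'b': node 2→11
i=8 'a': node 11→12
i=9 'a': node 12→13
i=10 'c': node 13→14  ** P2@[5:10]
i=11 'c': node 14→2 (via fail)
i=12 'b': node 2→11
i=13 'a': node 11→12
i=14 'c': node 12→1 (via fail)
i=15 'a': node 1→24
i=16 'a': node 24→21 (via fail)
i=17 'a': node 21→22
i=18 'a': node 22→22 (via fail)
i=19 'c': node 22→23  ** P4@[16:19]
i=20 'b': node 23→7 (via fail)
i=21 'c': node 7→8
i=22 'c': node 8→2 (via fail)
i=23 'c': node 2→3
i=24 'b': node 3→29  ** P7@[21:24]
i=25 'b': node 29→26 (via fail)
i=26 'b': node 26→15 (via fail)
i=27 'c': node 15→16
i=28 'c': node 16→17
i=29 'a': node 17→18
i=30 'c': node 18→19  ** P3@[25:30],P5@[28:30]
i=31 'b': node 19→7 (via fail)
i=32 'b': node 7→15
i=33 'c': node 15→16
i=34 'c': node 16→17
i=35 'b': node 17→11 (via fail)
i=36 'a': node 11→12
i=37 'a': node 12→13
i=38 'c': node 13→14  ** P2@[33:38]
i=39 'b': node 14→7 (via fail)
i=40 'b': node 7→15
i=41 'c': node 15→16
i=42 'c': node 16→17
i=43 'a': node 17→18
i=44 'c': node 18→19  ** P3@[39:44],P5@[42:44]
i=45 'c': node 19→2 (via fail)
i=46 'a': node 2→24 (via fail)
i=47 'c': node 24→25  ** P5@[45:47]
i=48 'c': node 25→2 (via fail)
i=49 'c': node 2→3
i=50 'b': node 3→29  ** P7@[47:50]
i=51 'b': node 29→26 (via fail)
i=52 'a': node 26→27
i=53 'b': node 27→28  ** P6@[48:53]
i=54 'a': node 28→20 (via fail)
i=55 'a': node 20→21
i=56 'a': node 21→22

Result: [[3,4],[5,5],[10,2],[19,4],[24,7],[30,3],[30,5],[38,2],[44,3],[44,5],[47,5],[50,7],[53,6]]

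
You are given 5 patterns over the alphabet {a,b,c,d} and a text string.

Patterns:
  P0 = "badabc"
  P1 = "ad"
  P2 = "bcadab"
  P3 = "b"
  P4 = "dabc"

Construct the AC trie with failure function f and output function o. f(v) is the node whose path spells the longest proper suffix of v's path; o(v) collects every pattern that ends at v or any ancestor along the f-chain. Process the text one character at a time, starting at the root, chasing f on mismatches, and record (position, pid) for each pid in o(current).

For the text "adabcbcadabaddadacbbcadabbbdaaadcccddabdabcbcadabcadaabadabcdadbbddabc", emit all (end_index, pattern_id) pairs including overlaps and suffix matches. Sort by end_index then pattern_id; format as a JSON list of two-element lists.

Build:
Trie nodes:
  n0 'ε': a→7 b→1 d→14
  n1 'b': a→2 c→9  ←P3
  n2 'ba': d→3
  n3 'bad': a→4
  n4 'bada': b→5
  n5 'badab': c→6
  n6 'badabc': ·  ←P0
  n7 'a': d→8
  n8 'ad': ·  ←P1
  n9 'bc': a→10
  n10 'bca': d→11
  n11 'bcad': a→12
  n12 'bcada': b→13
  n13 'bcadab': ·  ←P2
  n14 'd': a→15
  n15 'da': b→16
  n16 'dab': c→17
  n17 'dabc': ·  ←P4

Failure links (BFS by depth):
  fail(1) 'b': from fail(0)=0 chase 'b': 0 ⇒ 0;  out={3}∪out(0)={3}
  fail(7) 'a': from fail(0)=0 chase 'a': 0 ⇒ 0;  out=∅∪out(0)=∅
  fail(14) 'd': from fail(0)=0 chase 'd': 0 ⇒ 0;  out=∅∪out(0)=∅
  fail(2) 'ba': from fail(1)=0 chase 'a': 0 ⇒ 7;  out=∅∪out(7)=∅
  fail(8) 'ad': from fail(7)=0 chase 'd': 0 ⇒ 14;  out={1}∪out(14)={1}
  fail(9) 'bc': from fail(1)=0 chase 'c': 0 ⇒ 0;  out=∅∪out(0)=∅
  fail(15) 'da': from fail(14)=0 chase 'a': 0 ⇒ 7;  out=∅∪out(7)=∅
  fail(3) 'bad': from fail(2)=7 chase 'd': 7 ⇒ 8;  out=∅∪out(8)={1}
  fail(10) 'bca': from fail(9)=0 chase 'a': 0 ⇒ 7;  out=∅∪out(7)=∅
  fail(16) 'dab': from fail(15)=7 chase 'b': 7→0 ⇒ 1;  out=∅∪out(1)={3}
  fail(4) 'bada': from fail(3)=8 chase 'a': 8→14 ⇒ 15;  out=∅∪out(15)=∅
  fail(11) 'bcad': from fail(10)=7 chase 'd': 7 ⇒ 8;  out=∅∪out(8)={1}
  fail(17) 'dabc': from fail(16)=1 chase 'c': 1 ⇒ 9;  out={4}∪out(9)={4}
  fail(5) 'badab': from fail(4)=15 chase 'b': 15 ⇒ 16;  out=∅∪out(16)={3}
  fail(12) 'bcada': from fail(11)=8 chase 'a': 8→14 ⇒ 15;  out=∅∪out(15)=∅
  fail(6) 'badabc': from fail(5)=16 chase 'c': 16 ⇒ 17;  out={0}∪out(17)={0,4}
  fail(13) 'bcadab': from fail(12)=15 chase 'b': 15 ⇒ 16;  out={2}∪out(16)={2,3}

Run:
[0] read 'a'  n0⇒n7
[1] read 'd'  n7⇒n8  ** P1@[0:1]
[2] read 'a'  n8⇒n15 (via fail)
[3] read 'b'  n15⇒n16  ** P3@[3:3]
[4] read 'c'  n16⇒n17  ** P4@[1:4]
[5] read 'b'  n17⇒n1 (via fail)  ** P3@[5:5]
[6] read 'c'  n1⇒n9
[7] read 'a'  n9⇒n10
[8] read 'd'  n10⇒n11  ** P1@[7:8]
[9] read 'a'  n11⇒n12
[10] read 'b'  n12⇒n13  ** P2@[5:10],P3@[10:10]
[11] read 'a'  n13⇒n2 (via fail)
[12] read 'd'  n2⇒n3  ** P1@[11:12]
[13] read 'd'  n3⇒n14 (via fail)
[14] read 'a'  n14⇒n15
[15] read 'd'  n15⇒n8 (via fail)  ** P1@[14:15]
[16] read 'a'  n8⇒n15 (via fail)
[17] read 'c'  n15⇒n0 (via fail)
[18] read 'b'  n0⇒n1  ** P3@[18:18]
[19] read 'b'  n1⇒n1 (via fail)  ** P3@[19:19]
[20] read 'c'  n1⇒n9
[21] read 'a'  n9⇒n10
[22] read 'd'  n10⇒n11  ** P1@[21:22]
[23] read 'a'  n11⇒n12
[24] read 'b'  n12⇒n13  ** P2@[19:24],P3@[24:24]
[25] read 'b'  n13⇒n1 (via fail)  ** P3@[25:25]
[26] read 'b'  n1⇒n1 (via fail)  ** P3@[26:26]
[27] read 'd'  n1⇒n14 (via fail)
[28] read 'a'  n14⇒n15
[29] read 'a'  n15⇒n7 (via fail)
[30] read 'a'  n7⇒n7 (via fail)
[31] read 'd'  n7⇒n8  ** P1@[30:31]
[32] read 'c'  n8⇒n0 (via fail)
[33] read 'c'  n0⇒n0
[34] read 'c'  n0⇒n0
[35] read 'd'  n0⇒n14
[36] read 'd'  n14⇒n14 (via fail)
[37] read 'a'  n14⇒n15
[38] read 'b'  n15⇒n16  ** P3@[38:38]
[39] read 'd'  n16⇒n14 (via fail)
[40] read 'a'  n14⇒n15
[41] read 'b'  n15⇒n16  ** P3@[41:41]
[42] read 'c'  n16⇒n17  ** P4@[39:42]
[43] read 'b'  n17⇒n1 (via fail)  ** P3@[43:43]
[44] read 'c'  n1⇒n9
[45] read 'a'  n9⇒n10
[46] read 'd'  n10⇒n11  ** P1@[45:46]
[47] read 'a'  n11⇒n12
[48] read 'b'  n12⇒n13  ** P2@[43:48],P3@[48:48]
[49] read 'c'  n13⇒n17 (via fail)  ** P4@[46:49]
[50] read 'a'  n17⇒n10 (via fail)
[51] read 'd'  n10⇒n11  ** P1@[50:51]
[52] read 'a'  n11⇒n12
[53] read 'a'  n12⇒n7 (via fail)
[54] read 'b'  n7⇒n1 (via fail)  ** P3@[54:54]
[55] read 'a'  n1⇒n2
[56] read 'd'  n2⇒n3  ** P1@[55:56]
[57] read 'a'  n3⇒n4
[58] read 'b'  n4⇒n5  ** P3@[58:58]
[59] read 'c'  n5⇒n6  ** P0@[54:59],P4@[56:59]
[60] read 'd'  n6⇒n14 (via fail)
[61] read 'a'  n14⇒n15
[62] read 'd'  n15⇒n8 (via fail)  ** P1@[61:62]
[63] read 'b'  n8⇒n1 (via fail)  ** P3@[63:63]
[64] read 'b'  n1⇒n1 (via fail)  ** P3@[64:64]
[65] read 'd'  n1⇒n14 (via fail)
[66] read 'd'  n14⇒n14 (via fail)
[67] read 'a'  n14⇒n15
[68] read 'b'  n15⇒n16  ** P3@[68:68]
[69] read 'c'  n16⇒n17  ** P4@[66:69]

All matches (sorted): [[1,1],[3,3],[4,4],[5,3],[8,1],[10,2],[10,3],[12,1],[15,1],[18,3],[19,3],[22,1],[24,2],[24,3],[25,3],[26,3],[31,1],[38,3],[41,3],[42,4],[43,3],[46,1],[48,2],[48,3],[49,4],[51,1],[54,3],[56,1],[58,3],[59,0],[59,4],[62,1],[63,3],[64,3],[68,3],[69,4]]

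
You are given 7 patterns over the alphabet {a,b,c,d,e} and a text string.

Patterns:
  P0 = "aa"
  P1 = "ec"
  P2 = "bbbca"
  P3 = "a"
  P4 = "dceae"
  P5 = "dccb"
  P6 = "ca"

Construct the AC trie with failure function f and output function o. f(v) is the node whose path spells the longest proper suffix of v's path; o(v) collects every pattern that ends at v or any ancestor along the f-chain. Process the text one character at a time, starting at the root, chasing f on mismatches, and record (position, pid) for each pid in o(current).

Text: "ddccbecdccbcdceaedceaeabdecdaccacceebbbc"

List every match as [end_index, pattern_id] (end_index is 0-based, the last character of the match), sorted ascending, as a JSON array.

Construct AC machine:
Trie (insert patterns):
  0='ε' goto a→1 b→5 c→17 d→10 e→3
  1='a' goto a→2  [P3 ends]
  2='aa' goto ·  [P0 ends]
  3='e' goto c→4
  4='ec' goto ·  [P1 ends]
  5='b' goto b→6
  6='bb' goto b→7
  7='bbb' goto c→8
  8='bbbc' goto a→9
  9='bbbca' goto ·  [P2 ends]
  10='d' goto c→11
  11='dc' goto c→15 e→12
  12='dce' goto a→13
  13='dcea' goto e→14
  14='dceae' goto ·  [P4 ends]
  15='dcc' goto b→16
  16='dccb' goto ·  [P5 ends]
  17='c' goto a→18
  18='ca' goto ·  [P6 ends]

Failure links (BFS by depth):
  n1('a'): parent n0 fail=0; on 'a' 0 → fail=0;  out {3}∪∅={3}
  n3('e'): parent n0 fail=0; on 'e' 0 → fail=0;  out ∅∪∅=∅
  n5('b'): parent n0 fail=0; on 'b' 0 → fail=0;  out ∅∪∅=∅
  n10('d'): parent n0 fail=0; on 'd' 0 → fail=0;  out ∅∪∅=∅
  n17('c'): parent n0 fail=0; on 'c' 0 → fail=0;  out ∅∪∅=∅
  n2('aa'): parent n1 fail=0; on 'a' 0 → fail=1;  out {0}∪{3}={0,3}
  n4('ec'): parent n3 fail=0; on 'c' 0 → fail=17;  out {1}∪∅={1}
  n6('bb'): parent n5 fail=0; on 'b' 0 → fail=5;  out ∅∪∅=∅
  n11('dc'): parent n10 fail=0; on 'c' 0 → fail=17;  out ∅∪∅=∅
  n18('ca'): parent n17 fail=0; on 'a' 0 → fail=1;  out {6}∪{3}={3,6}
  n7('bbb'): parent n6 fail=5; on 'b' 5 → fail=6;  out ∅∪∅=∅
  n12('dce'): parent n11 fail=17; on 'e' 17→0 → fail=3;  out ∅∪∅=∅
  n15('dcc'): parent n11 fail=17; on 'c' 17→0 → fail=17;  out ∅∪∅=∅
  n8('bbbc'): parent n7 fail=6; on 'c' 6→5→0 → fail=17;  out ∅∪∅=∅
  n13('dcea'): parent n12 fail=3; on 'a' 3→0 → fail=1;  out ∅∪{3}={3}
  n16('dccb'): parent n15 fail=17; on 'b' 17→0 → fail=5;  out {5}∪∅={5}
  n9('bbbca'): parent n8 fail=17; on 'a' 17 → fail=18;  out {2}∪{3,6}={2,3,6}
  n14('dceae'): parent n13 fail=1; on 'e' 1→0 → fail=3;  out {4}∪∅={4}

Run:
[0] read 'd'  n0⇒n10
[1] read 'd'  n10⇒n10 ·f
[2] read 'c'  n10⇒n11
[3] read 'c'  n11⇒n15
[4] read 'b'  n15⇒n16  ** P5@[1:4]
[5] read 'e'  n16⇒n3 ·f
[6] read 'c'  n3⇒n4  ** P1@[5:6]
[7] read 'd'  n4⇒n10 ·f
[8] read 'c'  n10⇒n11
[9] read 'c'  n11⇒n15
[10] read 'b'  n15⇒n16  ** P5@[7:10]
[11] read 'c'  n16⇒n17 ·f
[12] read 'd'  n17⇒n10 ·f
[13] read 'c'  n10⇒n11
[14] read 'e'  n11⇒n12
[15] read 'a'  n12⇒n13  ** P3@[15:15]
[16] read 'e'  n13⇒n14  ** P4@[12:16]
[17] read 'd'  n14⇒n10 ·f
[18] read 'c'  n10⇒n11
[19] read 'e'  n11⇒n12
[20] read 'a'  n12⇒n13  ** P3@[20:20]
[21] read 'e'  n13⇒n14  ** P4@[17:21]
[22] read 'a'  n14⇒n1 ·f  ** P3@[22:22]
[23] read 'b'  n1⇒n5 ·f
[24] read 'd'  n5⇒n10 ·f
[25] read 'e'  n10⇒n3 ·f
[26] read 'c'  n3⇒n4  ** P1@[25:26]
[27] read 'd'  n4⇒n10 ·f
[28] read 'a'  n10⇒n1 ·f  ** P3@[28:28]
[29] read 'c'  n1⇒n17 ·f
[30] read 'c'  n17⇒n17 ·f
[31] read 'a'  n17⇒n18  ** P3@[31:31],P6@[30:31]
[32] read 'c'  n18⇒n17 ·f
[33] read 'c'  n17⇒n17 ·f
[34] read 'e'  n17⇒n3 ·f
[35] read 'e'  n3⇒n3 ·f
[36] read 'b'  n3⇒n5 ·f
[37] read 'b'  n5⇒n6
[38] read 'b'  n6⇒n7
[39] read 'c'  n7⇒n8

Result: [[4,5],[6,1],[10,5],[15,3],[16,4],[20,3],[21,4],[22,3],[26,1],[28,3],[31,3],[31,6]]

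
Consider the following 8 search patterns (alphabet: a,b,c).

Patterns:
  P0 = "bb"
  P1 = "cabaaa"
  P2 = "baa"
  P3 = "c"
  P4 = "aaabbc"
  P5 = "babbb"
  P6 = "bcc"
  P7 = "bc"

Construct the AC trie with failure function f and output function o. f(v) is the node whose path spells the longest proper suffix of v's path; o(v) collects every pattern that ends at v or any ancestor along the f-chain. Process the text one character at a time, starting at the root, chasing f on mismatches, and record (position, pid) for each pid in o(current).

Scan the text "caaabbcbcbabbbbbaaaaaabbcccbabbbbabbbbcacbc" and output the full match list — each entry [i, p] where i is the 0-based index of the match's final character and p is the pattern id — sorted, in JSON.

Construct AC machine:
Trie (insert patterns):
  0='ε' goto a→11 b→1 c→3
  1='b' goto a→9 b→2 c→20
  2='bb' goto ·  ←P0
  3='c' goto a→4  ←P3
  4='ca' goto b→5
  5='cab' goto a→6
  6='caba' goto a→7
  7='cabaa' goto a→8
  8='cabaaa' goto ·  ←P1
  9='ba' goto a→10 b→17
  10='baa' goto ·  ←P2
  11='a' goto a→12
  12='aa' goto a→13
  13='aaa' goto b→14
  14='aaab' goto b→15
  15='aaabb' goto c→16
  16='aaabbc' goto ·  ←P4
  17='bab' goto b→18
  18='babb' goto b→19
  19='babbb' goto ·  ←P5
  20='bc' goto c→21  ←P7
  21='bcc' goto ·  ←P6

Failure links (BFS by depth):
  n1('b'): parent n0 fail=0; on 'b' 0 → fail=0;  out ∅∪∅=∅
  n3('c'): parent n0 fail=0; on 'c' 0 → fail=0;  out {3}∪∅={3}
  n11('a'): parent n0 fail=0; on 'a' 0 → fail=0;  out ∅∪∅=∅
  n2('bb'): parent n1 fail=0; on 'b' 0 → fail=1;  out {0}∪∅={0}
  n4('ca'): parent n3 fail=0; on 'a' 0 → fail=11;  out ∅∪∅=∅
  n9('ba'): parent n1 fail=0; on 'a' 0 → fail=11;  out ∅∪∅=∅
  n12('aa'): parent n11 fail=0; on 'a' 0 → fail=11;  out ∅∪∅=∅
  n20('bc'): parent n1 fail=0; on 'c' 0 → fail=3;  out {7}∪{3}={3,7}
  n5('cab'): parent n4 fail=11; on 'b' 11→0 → fail=1;  out ∅∪∅=∅
  n10('baa'): parent n9 fail=11; on 'a' 11 → fail=12;  out {2}∪∅={2}
  n13('aaa'): parent n12 fail=11; on 'a' 11 → fail=12;  out ∅∪∅=∅
  n17('bab'): parent n9 fail=11; on 'b' 11→0 → fail=1;  out ∅∪∅=∅
  n21('bcc'): parent n20 fail=3; on 'c' 3→0 → fail=3;  out {6}∪{3}={3,6}
  n6('caba'): parent n5 fail=1; on 'a' 1 → fail=9;  out ∅∪∅=∅
  n14('aaab'): parent n13 fail=12; on 'b' 12→11→0 → fail=1;  out ∅∪∅=∅
  n18('babb'): parent n17 fail=1; on 'b' 1 → fail=2;  out ∅∪{0}={0}
  n7('cabaa'): parent n6 fail=9; on 'a' 9 → fail=10;  out ∅∪{2}={2}
  n15('aaabb'): parent n14 fail=1; on 'b' 1 → fail=2;  out ∅∪{0}={0}
  n19('babbb'): parent n18 fail=2; on 'b' 2→1 → fail=2;  out {5}∪{0}={0,5}
  n8('cabaaa'): parent n7 fail=10; on 'a' 10→12 → fail=13;  out {1}∪∅={1}
  n16('aaabbc'): parent n15 fail=2; on 'c' 2→1 → fail=20;  out {4}∪{3,7}={3,4,7}

Run:
[0] read 'c'  n0⇒n3  ** P3@[0:0]
[1] read 'a'  n3⇒n4
[2] read 'a'  n4⇒n12 (via fail)
[3] read 'a'  n12⇒n13
[4] read 'b'  n13⇒n14
[5] read 'b'  n14⇒n15  ** P0@[4:5]
[6] read 'c'  n15⇒n16  ** P3@[6:6],P4@[1:6],P7@[5:6]
[7] read 'b'  n16⇒n1 (via fail)
[8] read 'c'  n1⇒n20  ** P3@[8:8],P7@[7:8]
[9] read 'b'  n20⇒n1 (via fail)
[10] read 'a'  n1⇒n9
[11] read 'b'  n9⇒n17
[12] read 'b'  n17⇒n18  ** P0@[11:12]
[13] read 'b'  n18⇒n19  ** P0@[12:13],P5@[9:13]
[14] read 'b'  n19⇒n2 (via fail)  ** P0@[13:14]
[15] read 'b'  n2⇒n2 (via fail)  ** P0@[14:15]
[16] read 'a'  n2⇒n9 (via fail)
[17] read 'a'  n9⇒n10  ** P2@[15:17]
[18] read 'a'  n10⇒n13 (via fail)
[19] read 'a'  n13⇒n13 (via fail)
[20] read 'a'  n13⇒n13 (via fail)
[21] read 'a'  n13⇒n13 (via fail)
[22] read 'b'  n13⇒n14
[23] read 'b'  n14⇒n15  ** P0@[22:23]
[24] read 'c'  n15⇒n16  ** P3@[24:24],P4@[19:24],P7@[23:24]
[25] read 'c'  n16⇒n21 (via fail)  ** P3@[25:25],P6@[23:25]
[26] read 'c'  n21⇒n3 (via fail)  ** P3@[26:26]
[27] read 'b'  n3⇒n1 (via fail)
[28] read 'a'  n1⇒n9
[29] read 'b'  n9⇒n17
[30] read 'b'  n17⇒n18  ** P0@[29:30]
[31] read 'b'  n18⇒n19  ** P0@[30:31],P5@[27:31]
[32] read 'b'  n19⇒n2 (via fail)  ** P0@[31:32]
[33] read 'a'  n2⇒n9 (via fail)
[34] read 'b'  n9⇒n17
[35] read 'b'  n17⇒n18  ** P0@[34:35]
[36] read 'b'  n18⇒n19  ** P0@[35:36],P5@[32:36]
[37] read 'b'  n19⇒n2 (via fail)  ** P0@[36:37]
[38] read 'c'  n2⇒n20 (via fail)  ** P3@[38:38],P7@[37:38]
[39] read 'a'  n20⇒n4 (via fail)
[40] read 'c'  n4⇒n3 (via fail)  ** P3@[40:40]
[41] read 'b'  n3⇒n1 (via fail)
[42] read 'c'  n1⇒n20  ** P3@[42:42],P7@[41:42]

All matches (sorted): [[0,3],[5,0],[6,3],[6,4],[6,7],[8,3],[8,7],[12,0],[13,0],[13,5],[14,0],[15,0],[17,2],[23,0],[24,3],[24,4],[24,7],[25,3],[25,6],[26,3],[30,0],[31,0],[31,5],[32,0],[35,0],[36,0],[36,5],[37,0],[38,3],[38,7],[40,3],[42,3],[42,7]]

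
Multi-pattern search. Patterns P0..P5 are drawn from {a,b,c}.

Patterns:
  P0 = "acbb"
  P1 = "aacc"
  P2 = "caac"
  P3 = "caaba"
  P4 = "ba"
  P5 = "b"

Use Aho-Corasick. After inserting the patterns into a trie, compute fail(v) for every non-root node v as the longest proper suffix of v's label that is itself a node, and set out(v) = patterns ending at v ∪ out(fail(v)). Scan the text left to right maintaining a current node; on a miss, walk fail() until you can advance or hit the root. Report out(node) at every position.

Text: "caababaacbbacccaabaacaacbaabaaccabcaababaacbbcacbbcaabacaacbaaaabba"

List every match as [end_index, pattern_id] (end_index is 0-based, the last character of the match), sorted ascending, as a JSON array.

Build automaton:
Trie nodes:
  0='ε' goto a→1 b→14 c→8
  1='a' goto a→5 c→2
  2='ac' goto b→3
  3='acb' goto b→4
  4='acbb' goto ·  [P0 ends]
  5='aa' goto c→6
  6='aac' goto c→7
  7='aacc' goto ·  [P1 ends]
  8='c' goto a→9
  9='ca' goto a→10
  10='caa' goto b→12 c→11
  11='caac' goto ·  [P2 ends]
  12='caab' goto a→13
  13='caaba' goto ·  [P3 ends]
  14='b' goto a→15  [P5 ends]
  15='ba' goto ·  [P4 ends]

Failure links (BFS by depth):
  fail(1) 'a': from fail(0)=0 chase 'a': 0 ⇒ 0;  out=∅∪out(0)=∅
  fail(8) 'c': from fail(0)=0 chase 'c': 0 ⇒ 0;  out=∅∪out(0)=∅
  fail(14) 'b': from fail(0)=0 chase 'b': 0 ⇒ 0;  out={5}∪out(0)={5}
  fail(2) 'ac': from fail(1)=0 chase 'c': 0 ⇒ 8;  out=∅∪out(8)=∅
  fail(5) 'aa': from fail(1)=0 chase 'a': 0 ⇒ 1;  out=∅∪out(1)=∅
  fail(9) 'ca': from fail(8)=0 chase 'a': 0 ⇒ 1;  out=∅∪out(1)=∅
  fail(15) 'ba': from fail(14)=0 chase 'a': 0 ⇒ 1;  out={4}∪out(1)={4}
  fail(3) 'acb': from fail(2)=8 chase 'b': 8→0 ⇒ 14;  out=∅∪out(14)={5}
  fail(6) 'aac': from fail(5)=1 chase 'c': 1 ⇒ 2;  out=∅∪out(2)=∅
  fail(10) 'caa': from fail(9)=1 chase 'a': 1 ⇒ 5;  out=∅∪out(5)=∅
  fail(4) 'acbb': from fail(3)=14 chase 'b': 14→0 ⇒ 14;  out={0}∪out(14)={0,5}
  fail(7) 'aacc': from fail(6)=2 chase 'c': 2→8→0 ⇒ 8;  out={1}∪out(8)={1}
  fail(11) 'caac': from fail(10)=5 chase 'c': 5 ⇒ 6;  out={2}∪out(6)={2}
  fail(12) 'caab': from fail(10)=5 chase 'b': 5→1→0 ⇒ 14;  out=∅∪out(14)={5}
  fail(13) 'caaba': from fail(12)=14 chase 'a': 14 ⇒ 15;  out={3}∪out(15)={3,4}

Text stream:
i=0 'c': node 0→8
i=1 'a': node 8→9
i=2 'a': node 9→10
i=3 'b': node 10→12  ** P5@[3:3]
i=4 'a': node 12→13  ** P3@[0:4],P4@[3:4]
i=5 'b': node 13→14 ·f  ** P5@[5:5]
i=6 'a': node 14→15  ** P4@[5:6]
i=7 'a': node 15→5 ·f
i=8 'c': node 5→6
i=9 'b': node 6→3 ·f  ** P5@[9:9]
i=10 'b': node 3→4  ** P0@[7:10],P5@[10:10]
i=11 'a': node 4→15 ·f  ** P4@[10:11]
i=12 'c': node 15→2 ·f
i=13 'c': node 2→8 ·f
i=14 'c': node 8→8 ·f
i=15 'a': node 8→9
i=16 'a': node 9→10
i=17 'b': node 10→12  ** P5@[17:17]
i=18 'a': node 12→13  ** P3@[14:18],P4@[17:18]
i=19 'a': node 13→5 ·f
i=20 'c': node 5→6
i=21 'a': node 6→9 ·f
i=22 'a': node 9→10
i=23 'c': node 10→11  ** P2@[20:23]
i=24 'b': node 11→3 ·f  ** P5@[24:24]
i=25 'a': node 3→15 ·f  ** P4@[24:25]
i=26 'a': node 15→5 ·f
i=27 'b': node 5→14 ·f  ** P5@[27:27]
i=28 'a': node 14→15  ** P4@[27:28]
i=29 'a': node 15→5 ·f
i=30 'c': node 5→6
i=31 'c': node 6→7  ** P1@[28:31]
i=32 'a': node 7→9 ·f
i=33 'b': node 9→14 ·f  ** P5@[33:33]
i=34 'c': node 14→8 ·f
i=35 'a': node 8→9
i=36 'a': node 9→10
i=37 'b': node 10→12  ** P5@[37:37]
i=38 'a': node 12→13  ** P3@[34:38],P4@[37:38]
i=39 'b': node 13→14 ·f  ** P5@[39:39]
i=40 'a': node 14→15  ** P4@[39:40]
i=41 'a': node 15→5 ·f
i=42 'c': node 5→6
i=43 'b': node 6→3 ·f  ** P5@[43:43]
i=44 'b': node 3→4  ** P0@[41:44],P5@[44:44]
i=45 'c': node 4→8 ·f
i=46 'a': node 8→9
i=47 'c': node 9→2 ·f
i=48 'b': node 2→3  ** P5@[48:48]
i=49 'b': node 3→4  ** P0@[46:49],P5@[49:49]
i=50 'c': node 4→8 ·f
i=51 'a': node 8→9
i=52 'a': node 9→10
i=53 'b': node 10→12  ** P5@[53:53]
i=54 'a': node 12→13  ** P3@[50:54],P4@[53:54]
i=55 'c': node 13→2 ·f
i=56 'a': node 2→9 ·f
i=57 'a': node 9→10
i=58 'c': node 10→11  ** P2@[55:58]
i=59 'b': node 11→3 ·f  ** P5@[59:59]
i=60 'a': node 3→15 ·f  ** P4@[59:60]
i=61 'a': node 15→5 ·f
i=62 'a': node 5→5 ·f
i=63 'a': node 5→5 ·f
i=64 'b': node 5→14 ·f  ** P5@[64:64]
i=65 'b': node 14→14 ·f  ** P5@[65:65]
i=66 'a': node 14→15  ** P4@[65:66]

All matches (sorted): [[3,5],[4,3],[4,4],[5,5],[6,4],[9,5],[10,0],[10,5],[11,4],[17,5],[18,3],[18,4],[23,2],[24,5],[25,4],[27,5],[28,4],[31,1],[33,5],[37,5],[38,3],[38,4],[39,5],[40,4],[43,5],[44,0],[44,5],[48,5],[49,0],[49,5],[53,5],[54,3],[54,4],[58,2],[59,5],[60,4],[64,5],[65,5],[66,4]]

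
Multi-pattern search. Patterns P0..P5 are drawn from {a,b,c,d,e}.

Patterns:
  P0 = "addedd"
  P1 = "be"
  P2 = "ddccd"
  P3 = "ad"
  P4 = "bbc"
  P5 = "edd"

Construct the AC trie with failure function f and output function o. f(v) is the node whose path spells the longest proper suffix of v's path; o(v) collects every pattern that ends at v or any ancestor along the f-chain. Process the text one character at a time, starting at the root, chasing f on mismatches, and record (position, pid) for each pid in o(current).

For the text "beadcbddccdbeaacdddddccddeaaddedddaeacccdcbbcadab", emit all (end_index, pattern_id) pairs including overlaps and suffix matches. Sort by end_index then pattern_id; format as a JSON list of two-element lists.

Build:
Trie nodes:
  0='ε' goto a→1 b→7 d→9 e→16
  1='a' goto d→2
  2='ad' goto d→3  ←P3
  3='add' goto e→4
  4='adde' goto d→5
  5='added' goto d→6
  6='addedd' goto ·  ←P0
  7='b' goto b→14 e→8
  8='be' goto ·  ←P1
  9='d' goto d→10
  10='dd' goto c→11
  11='ddc' goto c→12
  12='ddcc' goto d→13
  13='ddccd' goto ·  ←P2
  14='bb' goto c→15
  15='bbc' goto ·  ←P4
  16='e' goto d→17
  17='ed' goto d→18
  18='edd' goto ·  ←P5

BFS fail/out derivation:
  fail(1) 'a': from fail(0)=0 chase 'a': 0 ⇒ 0;  out=∅∪out(0)=∅
  fail(7) 'b': from fail(0)=0 chase 'b': 0 ⇒ 0;  out=∅∪out(0)=∅
  fail(9) 'd': from fail(0)=0 chase 'd': 0 ⇒ 0;  out=∅∪out(0)=∅
  fail(16) 'e': from fail(0)=0 chase 'e': 0 ⇒ 0;  out=∅∪out(0)=∅
  fail(2) 'ad': from fail(1)=0 chase 'd': 0 ⇒ 9;  out={3}∪out(9)={3}
  fail(8) 'be': from fail(7)=0 chase 'e': 0 ⇒ 16;  out={1}∪out(16)={1}
  fail(10) 'dd': from fail(9)=0 chase 'd': 0 ⇒ 9;  out=∅∪out(9)=∅
  fail(14) 'bb': from fail(7)=0 chase 'b': 0 ⇒ 7;  out=∅∪out(7)=∅
  fail(17) 'ed': from fail(16)=0 chase 'd': 0 ⇒ 9;  out=∅∪out(9)=∅
  fail(3) 'add': from fail(2)=9 chase 'd': 9 ⇒ 10;  out=∅∪out(10)=∅
  fail(11) 'ddc': from fail(10)=9 chase 'c': 9→0 ⇒ 0;  out=∅∪out(0)=∅
  fail(15) 'bbc': from fail(14)=7 chase 'c': 7→0 ⇒ 0;  out={4}∪out(0)={4}
  fail(18) 'edd': from fail(17)=9 chase 'd': 9 ⇒ 10;  out={5}∪out(10)={5}
  fail(4) 'adde': from fail(3)=10 chase 'e': 10→9→0 ⇒ 16;  out=∅∪out(16)=∅
  fail(12) 'ddcc': from fail(11)=0 chase 'c': 0 ⇒ 0;  out=∅∪out(0)=∅
  fail(5) 'added': from fail(4)=16 chase 'd': 16 ⇒ 17;  out=∅∪out(17)=∅
  fail(13) 'ddccd': from fail(12)=0 chase 'd': 0 ⇒ 9;  out={2}∪out(9)={2}
  fail(6) 'addedd': from fail(5)=17 chase 'd': 17 ⇒ 18;  out={0}∪out(18)={0,5}

Scan:
pos 0 'b': at 7
pos 1 'e': at 8  → match P1@[0:1]
pos 2 'a': at 1 ·f
pos 3 'd': at 2  → match P3@[2:3]
pos 4 'c': at 0 ·f
pos 5 'b': at 7
pos 6 'd': at 9 ·f
pos 7 'd': at 10
pos 8 'c': at 11
pos 9 'c': at 12
pos 10 'd': at 13  → match P2@[6:10]
pos 11 'b': at 7 ·f
pos 12 'e': at 8  → match P1@[11:12]
pos 13 'a': at 1 ·f
pos 14 'a': at 1 ·f
pos 15 'c': at 0 ·f
pos 16 'd': at 9
pos 17 'd': at 10
pos 18 'd': at 10 ·f
pos 19 'd': at 10 ·f
pos 20 'd': at 10 ·f
pos 21 'c': at 11
pos 22 'c': at 12
pos 23 'd': at 13  → match P2@[19:23]
pos 24 'd': at 10 ·f
pos 25 'e': at 16 ·f
pos 26 'a': at 1 ·f
pos 27 'a': at 1 ·f
pos 28 'd': at 2  → match P3@[27:28]
pos 29 'd': at 3
pos 30 'e': at 4
pos 31 'd': at 5
pos 32 'd': at 6  → match P0@[27:32],P5@[30:32]
pos 33 'd': at 10 ·f
pos 34 'a': at 1 ·f
pos 35 'e': at 16 ·f
pos 36 'a': at 1 ·f
pos 37 'c': at 0 ·f
pos 38 'c': at 0
pos 39 'c': at 0
pos 40 'd': at 9
pos 41 'c': at 0 ·f
pos 42 'b': at 7
pos 43 'b': at 14
pos 44 'c': at 15  → match P4@[42:44]
pos 45 'a': at 1 ·f
pos 46 'd': at 2  → match P3@[45:46]
pos 47 'a': at 1 ·f
pos 48 'b': at 7 ·f

All matches (sorted): [[1,1],[3,3],[10,2],[12,1],[23,2],[28,3],[32,0],[32,5],[44,4],[46,3]]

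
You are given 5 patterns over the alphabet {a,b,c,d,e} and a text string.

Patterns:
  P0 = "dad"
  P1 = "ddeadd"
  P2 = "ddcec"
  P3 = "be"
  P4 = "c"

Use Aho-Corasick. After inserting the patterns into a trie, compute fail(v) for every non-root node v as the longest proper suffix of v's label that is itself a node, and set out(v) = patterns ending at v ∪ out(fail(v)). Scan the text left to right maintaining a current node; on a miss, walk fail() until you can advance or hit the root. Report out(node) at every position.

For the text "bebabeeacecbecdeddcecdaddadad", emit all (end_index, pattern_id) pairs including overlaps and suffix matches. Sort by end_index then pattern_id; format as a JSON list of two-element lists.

Build automaton:
Trie (insert patterns):
  0='ε' goto b→12 c→14 d→1
  1='d' goto a→2 d→4
  2='da' goto d→3
  3='dad' goto ·  ←P0
  4='dd' goto c→9 e→5
  5='dde' goto a→6
  6='ddea' goto d→7
  7='ddead' goto d→8
  8='ddeadd' goto ·  ←P1
  9='ddc' goto e→10
  10='ddce' goto c→11
  11='ddcec' goto ·  ←P2
  12='b' goto e→13
  13='be' goto ·  ←P3
  14='c' goto ·  ←P4

BFS fail/out derivation:
  n1('d'): parent n0 fail=0; on 'd' 0 → fail=0;  out ∅∪∅=∅
  n12('b'): parent n0 fail=0; on 'b' 0 → fail=0;  out ∅∪∅=∅
  n14('c'): parent n0 fail=0; on 'c' 0 → fail=0;  out {4}∪∅={4}
  n2('da'): parent n1 fail=0; on 'a' 0 → fail=0;  out ∅∪∅=∅
  n4('dd'): parent n1 fail=0; on 'd' 0 → fail=1;  out ∅∪∅=∅
  n13('be'): parent n12 fail=0; on 'e' 0 → fail=0;  out {3}∪∅={3}
  n3('dad'): parent n2 fail=0; on 'd' 0 → fail=1;  out {0}∪∅={0}
  n5('dde'): parent n4 fail=1; on 'e' 1→0 → fail=0;  out ∅∪∅=∅
  n9('ddc'): parent n4 fail=1; on 'c' 1→0 → fail=14;  out ∅∪{4}={4}
  n6('ddea'): parent n5 fail=0; on 'a' 0 → fail=0;  out ∅∪∅=∅
  n10('ddce'): parent n9 fail=14; on 'e' 14→0 → fail=0;  out ∅∪∅=∅
  n7('ddead'): parent n6 fail=0; on 'd' 0 → fail=1;  out ∅∪∅=∅
  n11('ddcec'): parent n10 fail=0; on 'c' 0 → fail=14;  out {2}∪{4}={2,4}
  n8('ddeadd'): parent n7 fail=1; on 'd' 1 → fail=4;  out {1}∪∅={1}

Scan:
i=0 'b': node 0→12
i=1 'e': node 12→13  emit P3@[0:1]
i=2 'b': node 13→12 (fail-walked)
i=3 'a': node 12→0 (fail-walked)
i=4 'b': node 0→12
i=5 'e': node 12→13  emit P3@[4:5]
i=6 'e': node 13→0 (fail-walked)
i=7 'a': node 0→0
i=8 'c': node 0→14  emit P4@[8:8]
i=9 'e': node 14→0 (fail-walked)
i=10 'c': node 0→14  emit P4@[10:10]
i=11 'b': node 14→12 (fail-walked)
i=12 'e': node 12→13  emit P3@[11:12]
i=13 'c': node 13→14 (fail-walked)  emit P4@[13:13]
i=14 'd': node 14→1 (fail-walked)
i=15 'e': node 1→0 (fail-walked)
i=16 'd': node 0→1
i=17 'd': node 1→4
i=18 'c': node 4→9  emit P4@[18:18]
i=19 'e': node 9→10
i=20 'c': node 10→11  emit P2@[16:20],P4@[20:20]
i=21 'd': node 11→1 (fail-walked)
i=22 'a': node 1→2
i=23 'd': node 2→3  emit P0@[21:23]
i=24 'd': node 3→4 (fail-walked)
i=25 'a': node 4→2 (fail-walked)
i=26 'd': node 2→3  emit P0@[24:26]
i=27 'a': node 3→2 (fail-walked)
i=28 'd': node 2→3  emit P0@[26:28]

Matches: [[1,3],[5,3],[8,4],[10,4],[12,3],[13,4],[18,4],[20,2],[20,4],[23,0],[26,0],[28,0]]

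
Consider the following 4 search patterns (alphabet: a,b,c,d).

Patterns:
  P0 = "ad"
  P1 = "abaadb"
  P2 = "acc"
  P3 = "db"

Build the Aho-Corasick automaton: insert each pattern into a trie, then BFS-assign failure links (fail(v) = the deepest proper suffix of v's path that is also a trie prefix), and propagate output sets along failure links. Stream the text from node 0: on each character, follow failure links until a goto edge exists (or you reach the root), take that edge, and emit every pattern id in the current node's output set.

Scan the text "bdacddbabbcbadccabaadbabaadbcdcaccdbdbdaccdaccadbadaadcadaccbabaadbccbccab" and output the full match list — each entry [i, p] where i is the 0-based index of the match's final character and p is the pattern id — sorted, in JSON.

Build:
Trie (insert patterns):
  n0 'ε': a→1 d→10
  n1 'a': b→3 c→8 d→2
  n2 'ad': ·  [P0 ends]
  n3 'ab': a→4
  n4 'aba': a→5
  n5 'abaa': d→6
  n6 'abaad': b→7
  n7 'abaadb': ·  [P1 ends]
  n8 'ac': c→9
  n9 'acc': ·  [P2 ends]
  n10 'd': b→11
  n11 'db': ·  [P3 ends]

Failure links (BFS by depth):
  n1('a'): parent n0 fail=0; on 'a' 0 → fail=0;  out ∅∪∅=∅
  n10('d'): parent n0 fail=0; on 'd' 0 → fail=0;  out ∅∪∅=∅
  n2('ad'): parent n1 fail=0; on 'd' 0 → fail=10;  out {0}∪∅={0}
  n3('ab'): parent n1 fail=0; on 'b' 0 → fail=0;  out ∅∪∅=∅
  n8('ac'): parent n1 fail=0; on 'c' 0 → fail=0;  out ∅∪∅=∅
  n11('db'): parent n10 fail=0; on 'b' 0 → fail=0;  out {3}∪∅={3}
  n4('aba'): parent n3 fail=0; on 'a' 0 → fail=1;  out ∅∪∅=∅
  n9('acc'): parent n8 fail=0; on 'c' 0 → fail=0;  out {2}∪∅={2}
  n5('abaa'): parent n4 fail=1; on 'a' 1→0 → fail=1;  out ∅∪∅=∅
  n6('abaad'): parent n5 fail=1; on 'd' 1 → fail=2;  out ∅∪{0}={0}
  n7('abaadb'): parent n6 fail=2; on 'b' 2→10 → fail=11;  out {1}∪{3}={1,3}

Run:
pos 0 'b': at 0
pos 1 'd': at 10
pos 2 'a': at 1 (fail-walked)
pos 3 'c': at 8
pos 4 'd': at 10 (fail-walked)
pos 5 'd': at 10 (fail-walked)
pos 6 'b': at 11  ** P3@[5:6]
pos 7 'a': at 1 (fail-walked)
pos 8 'b': at 3
pos 9 'b': at 0 (fail-walked)
pos 10 'c': at 0
pos 11 'b': at 0
pos 12 'a': at 1
pos 13 'd': at 2  ** P0@[12:13]
pos 14 'c': at 0 (fail-walked)
pos 15 'c': at 0
pos 16 'a': at 1
pos 17 'b': at 3
pos 18 'a': at 4
pos 19 'a': at 5
pos 20 'd': at 6  ** P0@[19:20]
pos 21 'b': at 7  ** P1@[16:21],P3@[20:21]
pos 22 'a': at 1 (fail-walked)
pos 23 'b': at 3
pos 24 'a': at 4
pos 25 'a': at 5
pos 26 'd': at 6  ** P0@[25:26]
pos 27 'b': at 7  ** P1@[22:27],P3@[26:27]
pos 28 'c': at 0 (fail-walked)
pos 29 'd': at 10
pos 30 'c': at 0 (fail-walked)
pos 31 'a': at 1
pos 32 'c': at 8
pos 33 'c': at 9  ** P2@[31:33]
pos 34 'd': at 10 (fail-walked)
pos 35 'b': at 11  ** P3@[34:35]
pos 36 'd': at 10 (fail-walked)
pos 37 'b': at 11  ** P3@[36:37]
pos 38 'd': at 10 (fail-walked)
pos 39 'a': at 1 (fail-walked)
pos 40 'c': at 8
pos 41 'c': at 9  ** P2@[39:41]
pos 42 'd': at 10 (fail-walked)
pos 43 'a': at 1 (fail-walked)
pos 44 'c': at 8
pos 45 'c': at 9  ** P2@[43:45]
pos 46 'a': at 1 (fail-walked)
pos 47 'd': at 2  ** P0@[46:47]
pos 48 'b': at 11 (fail-walked)  ** P3@[47:48]
pos 49 'a': at 1 (fail-walked)
pos 50 'd': at 2  ** P0@[49:50]
pos 51 'a': at 1 (fail-walked)
pos 52 'a': at 1 (fail-walked)
pos 53 'd': at 2  ** P0@[52:53]
pos 54 'c': at 0 (fail-walked)
pos 55 'a': at 1
pos 56 'd': at 2  ** P0@[55:56]
pos 57 'a': at 1 (fail-walked)
pos 58 'c': at 8
pos 59 'c': at 9  ** P2@[57:59]
pos 60 'b': at 0 (fail-walked)
pos 61 'a': at 1
pos 62 'b': at 3
pos 63 'a': at 4
pos 64 'a': at 5
pos 65 'd': at 6  ** P0@[64:65]
pos 66 'b': at 7  ** P1@[61:66],P3@[65:66]
pos 67 'c': at 0 (fail-walked)
pos 68 'c': at 0
pos 69 'b': at 0
pos 70 'c': at 0
pos 71 'c': at 0
pos 72 'a': at 1
pos 73 'b': at 3

All matches (sorted): [[6,3],[13,0],[20,0],[21,1],[21,3],[26,0],[27,1],[27,3],[33,2],[35,3],[37,3],[41,2],[45,2],[47,0],[48,3],[50,0],[53,0],[56,0],[59,2],[65,0],[66,1],[66,3]]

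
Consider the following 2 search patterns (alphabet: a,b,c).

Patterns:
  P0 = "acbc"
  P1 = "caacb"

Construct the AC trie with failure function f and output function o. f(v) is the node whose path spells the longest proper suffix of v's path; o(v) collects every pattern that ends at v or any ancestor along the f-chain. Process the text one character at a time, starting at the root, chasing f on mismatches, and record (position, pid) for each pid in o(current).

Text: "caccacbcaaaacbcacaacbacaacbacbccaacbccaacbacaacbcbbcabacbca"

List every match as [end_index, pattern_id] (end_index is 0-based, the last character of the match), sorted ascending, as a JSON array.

Build automaton:
Trie nodes:
  0='ε' goto a→1 c→5
  1='a' goto c→2
  2='ac' goto b→3
  3='acb' goto c→4
  4='acbc' goto ·  [P0 ends]
  5='c' goto a→6
  6='ca' goto a→7
  7='caa' goto c→8
  8='caac' goto b→9
  9='caacb' goto ·  [P1 ends]

BFS fail/out derivation:
  n1('a'): parent n0 fail=0; on 'a' 0 → fail=0;  out ∅∪∅=∅
  n5('c'): parent n0 fail=0; on 'c' 0 → fail=0;  out ∅∪∅=∅
  n2('ac'): parent n1 fail=0; on 'c' 0 → fail=5;  out ∅∪∅=∅
  n6('ca'): parent n5 fail=0; on 'a' 0 → fail=1;  out ∅∪∅=∅
  n3('acb'): parent n2 fail=5; on 'b' 5→0 → fail=0;  out ∅∪∅=∅
  n7('caa'): parent n6 fail=1; on 'a' 1→0 → fail=1;  out ∅∪∅=∅
  n4('acbc'): parent n3 fail=0; on 'c' 0 → fail=5;  out {0}∪∅={0}
  n8('caac'): parent n7 fail=1; on 'c' 1 → fail=2;  out ∅∪∅=∅
  n9('caacb'): parent n8 fail=2; on 'b' 2 → fail=3;  out {1}∪∅={1}

Run:
pos 0 'c': at 5
pos 1 'a': at 6
pos 2 'c': at 2 ·f
pos 3 'c': at 5 ·f
pos 4 'a': at 6
pos 5 'c': at 2 ·f
pos 6 'b': at 3
pos 7 'c': at 4  → match P0@[4:7]
pos 8 'a': at 6 ·f
pos 9 'a': at 7
pos 10 'a': at 1 ·f
pos 11 'a': at 1 ·f
pos 12 'c': at 2
pos 13 'b': at 3
pos 14 'c': at 4  → match P0@[11:14]
pos 15 'a': at 6 ·f
pos 16 'c': at 2 ·f
pos 17 'a': at 6 ·f
pos 18 'a': at 7
pos 19 'c': at 8
pos 20 'b': at 9  → match P1@[16:20]
pos 21 'a': at 1 ·f
pos 22 'c': at 2
pos 23 'a': at 6 ·f
pos 24 'a': at 7
pos 25 'c': at 8
pos 26 'b': at 9  → match P1@[22:26]
pos 27 'a': at 1 ·f
pos 28 'c': at 2
pos 29 'b': at 3
pos 30 'c': at 4  → match P0@[27:30]
pos 31 'c': at 5 ·f
pos 32 'a': at 6
pos 33 'a': at 7
pos 34 'c': at 8
pos 35 'b': at 9  → match P1@[31:35]
pos 36 'c': at 4 ·f  → match P0@[33:36]
pos 37 'c': at 5 ·f
pos 38 'a': at 6
pos 39 'a': at 7
pos 40 'c': at 8
pos 41 'b': at 9  → match P1@[37:41]
pos 42 'a': at 1 ·f
pos 43 'c': at 2
pos 44 'a': at 6 ·f
pos 45 'a': at 7
pos 46 'c': at 8
pos 47 'b': at 9  → match P1@[43:47]
pos 48 'c': at 4 ·f  → match P0@[45:48]
pos 49 'b': at 0 ·f
pos 50 'b': at 0
pos 51 'c': at 5
pos 52 'a': at 6
pos 53 'b': at 0 ·f
pos 54 'a': at 1
pos 55 'c': at 2
pos 56 'b': at 3
pos 57 'c': at 4  → match P0@[54:57]
pos 58 'a': at 6 ·f

Matches: [[7,0],[14,0],[20,1],[26,1],[30,0],[35,1],[36,0],[41,1],[47,1],[48,0],[57,0]]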